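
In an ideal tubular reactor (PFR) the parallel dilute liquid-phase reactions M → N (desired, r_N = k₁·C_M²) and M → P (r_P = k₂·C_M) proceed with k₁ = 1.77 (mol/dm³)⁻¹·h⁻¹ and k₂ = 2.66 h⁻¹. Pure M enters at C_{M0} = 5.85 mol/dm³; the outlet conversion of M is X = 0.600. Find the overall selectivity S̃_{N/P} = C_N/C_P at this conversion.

2.60

C_M = C_{M0}(1−X) = 2.340 mol/dm³.
Along a PFR/batch, dC_P/dC_M = −r_P/(r_N+r_P) = −k₂/(k₂+k₁·C_M).
Integrating from C_{M0} to C_M: C_P = (2.66/1.77)·ln[(2.66+1.77·5.85)/(2.66+1.77·2.34)] = 1.503·ln(13.01/6.802) = 0.9751 mol/dm³.
Then C_N = (C_{M0}−C_M) − C_P = 3.510 − 0.9751 = 2.535 mol/dm³.
S̃_{N/P} = C_N/C_P = 2.535/0.9751 = 2.60.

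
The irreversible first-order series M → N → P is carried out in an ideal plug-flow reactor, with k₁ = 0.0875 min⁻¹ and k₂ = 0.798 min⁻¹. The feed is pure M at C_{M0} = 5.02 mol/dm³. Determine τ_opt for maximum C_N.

For first-order series the maximum of C_N occurs at τ_opt = ln(k₂/k₁)/(k₂−k₁).
= ln(0.798/0.0875)/(0.798−0.0875) = ln(9.120)/0.7105 = 2.210/0.7105 = 3.11 min.

3.11 min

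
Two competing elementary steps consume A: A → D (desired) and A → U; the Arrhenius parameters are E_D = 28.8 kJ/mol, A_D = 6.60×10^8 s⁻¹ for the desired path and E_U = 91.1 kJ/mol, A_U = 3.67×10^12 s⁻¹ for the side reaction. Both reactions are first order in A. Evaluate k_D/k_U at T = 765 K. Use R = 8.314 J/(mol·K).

k_D/k_U = (A_D/A_U)·exp[−(E_D−E_U)/(RT)] = (A_D/A_U)·exp[(E_U−E_D)/(RT)].
(E_U−E_D)/(RT) = (91.1−28.8)×10³/(8.314×765) = 62300/6360 = 9.795.
k_D/k_U = (6.60×10^8/3.67×10^12)·exp(9.795) = 1.798×10^-4 × 17949 = 3.23.
Since E_D < E_U, lowering the temperature improves selectivity toward D.

3.23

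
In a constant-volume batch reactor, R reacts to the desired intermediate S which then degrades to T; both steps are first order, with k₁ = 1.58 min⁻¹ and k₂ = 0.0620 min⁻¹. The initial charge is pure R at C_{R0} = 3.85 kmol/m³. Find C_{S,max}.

3.37 kmol/m³

At the optimum, C_{S,max}/C_{R0} = (k₁/k₂)^[k₂/(k₂−k₁)].
= (1.58/0.0620)^(0.0620/(0.0620−1.58)) = (25.48)^(-0.04084) = 0.8761.
C_{S,max} = 0.8761×3.85 = 3.37 kmol/m³.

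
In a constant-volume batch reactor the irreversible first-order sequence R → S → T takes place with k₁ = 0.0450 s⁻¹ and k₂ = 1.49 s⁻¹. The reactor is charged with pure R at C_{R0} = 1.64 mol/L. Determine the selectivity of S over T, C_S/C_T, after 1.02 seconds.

For first-order series with pure R initially, C_S(t) = k₁C_{R0}/(k₂−k₁)·(e^(−k₁t) − e^(−k₂t)).
e^(−k₁t) = e^(−0.0450×1.02) = e^(−0.04590) = 0.9551; e^(−k₂t) = e^(−1.520) = 0.2188.
C_S = 0.0450×1.64/(1.49−0.0450) × (0.9551−0.2188) = 0.05107×0.7364 = 0.03761 mol/L.
C_R = C_{R0}e^(−k₁t) = 1.566 mol/L, so C_T = C_{R0}−C_R−C_S = 0.03597 mol/L; C_S/C_T = 1.05.

1.05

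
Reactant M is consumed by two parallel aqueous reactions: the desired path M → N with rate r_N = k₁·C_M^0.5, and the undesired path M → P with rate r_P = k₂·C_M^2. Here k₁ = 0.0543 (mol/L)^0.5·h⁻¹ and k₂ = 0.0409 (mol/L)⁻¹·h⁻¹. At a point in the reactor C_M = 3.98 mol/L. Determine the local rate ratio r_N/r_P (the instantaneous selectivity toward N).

S_{N/P} = r_N/r_P = (k₁·C_M^0.5)/(k₂·C_M^2) = (k₁/k₂)·C_M^-1.5.
= (0.0543×3.980^0.5) / (0.0409×3.980^2) = 0.1083/0.6479 = 0.167.

0.167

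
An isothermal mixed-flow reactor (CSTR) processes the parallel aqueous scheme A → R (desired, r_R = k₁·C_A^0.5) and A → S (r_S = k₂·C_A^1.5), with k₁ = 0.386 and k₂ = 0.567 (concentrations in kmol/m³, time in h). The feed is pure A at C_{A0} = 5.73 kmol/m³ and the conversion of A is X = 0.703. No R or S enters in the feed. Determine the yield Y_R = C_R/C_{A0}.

0.201

Exit C_A = C_{A0}(1−X) = 5.73×0.297 = 1.702 kmol/m³.
Rates in a CSTR are evaluated at the outlet concentration: r_R = 0.386×1.702^0.5 = 0.5036, r_S = 0.567×1.702^1.5 = 1.259.
Fraction of consumed A going to R: r_R/(r_R+r_S) = 0.2857.
C_R = 0.2857·C_{A0}·X = 0.2857×5.73×0.703 = 1.15 kmol/m³; Y_R = C_R/C_{A0} = 0.201.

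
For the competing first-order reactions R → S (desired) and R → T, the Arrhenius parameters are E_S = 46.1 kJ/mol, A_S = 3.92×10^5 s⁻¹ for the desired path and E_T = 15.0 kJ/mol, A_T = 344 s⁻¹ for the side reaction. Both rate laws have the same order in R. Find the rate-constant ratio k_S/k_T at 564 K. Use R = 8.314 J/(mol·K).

1.50

Since both paths have the same order in R, the concentration cancels and S_{S/T} = k_S/k_T = (A_S/A_T)·exp[(E_T−E_S)/(RT)].
(E_T−E_S)/(RT) = (15.0−46.1)×10³/(8.314×564) = -31100/4689 = -6.632.
k_S/k_T = (3.92×10^5/344)·exp(-6.632) = 1140 × 0.001317 = 1.50.
Since E_S > E_T, raising the temperature improves selectivity toward S.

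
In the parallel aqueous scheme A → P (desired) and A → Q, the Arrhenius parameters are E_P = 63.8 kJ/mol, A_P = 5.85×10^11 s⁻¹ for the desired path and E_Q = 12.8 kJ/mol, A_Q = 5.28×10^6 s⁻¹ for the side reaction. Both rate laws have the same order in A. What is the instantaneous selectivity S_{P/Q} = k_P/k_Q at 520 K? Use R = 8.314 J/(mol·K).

0.834

k_P/k_Q = (A_P/A_Q)·exp[−(E_P−E_Q)/(RT)] = (A_P/A_Q)·exp[(E_Q−E_P)/(RT)].
(E_Q−E_P)/(RT) = (12.8−63.8)×10³/(8.314×520) = -51000/4323 = -11.80.
k_P/k_Q = (5.85×10^11/5.28×10^6)·exp(-11.80) = 1.108×10^5 × 7.530×10^-6 = 0.834.
Since E_P > E_Q, raising the temperature improves selectivity toward P.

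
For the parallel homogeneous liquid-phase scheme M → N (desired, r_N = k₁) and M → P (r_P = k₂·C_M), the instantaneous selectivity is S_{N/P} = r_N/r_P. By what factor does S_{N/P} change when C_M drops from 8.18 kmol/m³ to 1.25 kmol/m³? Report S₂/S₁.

S_{N/P} = (k₁/k₂)·C_M⁻¹, so S₂/S₁ = (C_{M,2}/C_{M,1})⁻¹.
= 8.18/1.25 = 6.54.

6.54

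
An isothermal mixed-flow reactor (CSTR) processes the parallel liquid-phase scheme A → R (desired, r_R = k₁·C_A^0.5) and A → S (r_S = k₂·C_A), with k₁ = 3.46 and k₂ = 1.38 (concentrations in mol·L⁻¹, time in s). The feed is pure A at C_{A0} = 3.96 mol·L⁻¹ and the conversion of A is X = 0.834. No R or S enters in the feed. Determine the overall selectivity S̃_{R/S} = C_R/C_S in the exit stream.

Exit C_A = C_{A0}(1−X) = 3.96×0.166 = 0.6574 mol·L⁻¹.
A CSTR operates uniformly at the exit composition, giving r_R = 2.805 and r_S = 0.9072 (each k·C_A^n at C_A = 0.6574).
Overall selectivity = C_R/C_S = r_Rτ/(r_Sτ) = r_R/r_S = 3.09.

3.09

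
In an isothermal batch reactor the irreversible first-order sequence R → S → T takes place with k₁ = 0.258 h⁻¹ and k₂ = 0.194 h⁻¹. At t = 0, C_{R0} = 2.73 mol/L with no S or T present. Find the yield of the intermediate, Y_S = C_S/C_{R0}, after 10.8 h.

0.248

The intermediate concentration in a first-order A→B→C sequence is C_S = k₁C_{R0}(e^(−k₁t) − e^(−k₂t))/(k₂−k₁).
e^(−k₁t) = e^(−0.258×10.8) = e^(−2.786) = 0.06164; e^(−k₂t) = e^(−2.095) = 0.1230.
C_S = 0.258×2.73/(0.194−0.258) × (0.06164−0.1230) = (-11.01)×(-0.06140) = 0.6758 mol/L.
Y_S = C_S/C_{R0} = 0.6758/2.73 = 0.248.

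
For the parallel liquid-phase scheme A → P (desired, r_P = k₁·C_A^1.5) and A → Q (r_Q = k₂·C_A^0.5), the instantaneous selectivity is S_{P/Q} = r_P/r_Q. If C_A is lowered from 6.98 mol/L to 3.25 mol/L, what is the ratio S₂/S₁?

0.466

S_{P/Q} = (k₁/k₂)·C_A, so S₂/S₁ = (C_{A,2}/C_{A,1}).
= 3.25/6.98 = 0.466.
Selectivity toward P falls as C_A falls — high-concentration operation is favoured.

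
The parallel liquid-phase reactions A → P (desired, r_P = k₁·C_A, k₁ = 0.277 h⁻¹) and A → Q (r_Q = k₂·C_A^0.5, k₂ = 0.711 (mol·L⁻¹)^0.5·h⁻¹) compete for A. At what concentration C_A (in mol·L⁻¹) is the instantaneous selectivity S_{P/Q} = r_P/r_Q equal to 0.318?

0.666 mol·L⁻¹

S_{P/Q} = (k₁/k₂)·C_A^0.5 ⇒ C_A = (S·k₂/k₁)^(2).
= (0.318×0.711/0.277)^(2) = (0.8162)^(2) = 0.666 mol·L⁻¹.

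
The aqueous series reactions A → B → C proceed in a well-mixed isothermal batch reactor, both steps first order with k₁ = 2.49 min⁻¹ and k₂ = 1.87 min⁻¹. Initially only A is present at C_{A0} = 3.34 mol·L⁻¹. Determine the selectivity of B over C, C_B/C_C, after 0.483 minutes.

1.51

For first-order series with pure A initially, C_B(t) = k₁C_{A0}/(k₂−k₁)·(e^(−k₁t) − e^(−k₂t)).
e^(−k₁t) = e^(−2.49×0.483) = e^(−1.203) = 0.3004; e^(−k₂t) = e^(−0.9032) = 0.4053.
C_B = 2.49×3.34/(1.87−2.49) × (0.3004−0.4053) = (-13.41)×(-0.1049) = 1.407 mol·L⁻¹.
C_A = C_{A0}e^(−k₁t) = 1.003 mol·L⁻¹, so C_C = C_{A0}−C_A−C_B = 0.9299 mol·L⁻¹; C_B/C_C = 1.51.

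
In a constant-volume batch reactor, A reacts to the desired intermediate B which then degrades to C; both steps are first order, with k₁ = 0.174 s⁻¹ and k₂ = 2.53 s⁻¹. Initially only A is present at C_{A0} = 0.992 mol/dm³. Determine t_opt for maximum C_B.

1.14 s

Setting dC_B/dt = 0 gives t_opt = ln(k₂/k₁)/(k₂−k₁).
= ln(2.53/0.174)/(2.53−0.174) = ln(14.54)/2.356 = 2.677/2.356 = 1.14 s.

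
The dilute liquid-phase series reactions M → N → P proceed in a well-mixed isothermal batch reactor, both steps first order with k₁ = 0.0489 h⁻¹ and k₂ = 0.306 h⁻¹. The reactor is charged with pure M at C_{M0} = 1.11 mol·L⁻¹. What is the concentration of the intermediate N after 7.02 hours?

0.125 mol·L⁻¹

The intermediate concentration in a first-order A→B→C sequence is C_N = k₁C_{M0}(e^(−k₁t) − e^(−k₂t))/(k₂−k₁).
e^(−k₁t) = e^(−0.0489×7.02) = e^(−0.3433) = 0.7094; e^(−k₂t) = e^(−2.148) = 0.1167.
C_N = 0.0489×1.11/(0.306−0.0489) × (0.7094−0.1167) = 0.2111×0.5927 = 0.1251 mol·L⁻¹.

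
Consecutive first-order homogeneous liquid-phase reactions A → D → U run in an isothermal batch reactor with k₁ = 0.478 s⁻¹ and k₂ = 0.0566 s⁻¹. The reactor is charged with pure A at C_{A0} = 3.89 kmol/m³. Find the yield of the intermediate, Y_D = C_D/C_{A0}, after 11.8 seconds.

0.578

The intermediate concentration in a first-order A→B→C sequence is C_D = k₁C_{A0}(e^(−k₁t) − e^(−k₂t))/(k₂−k₁).
e^(−k₁t) = e^(−0.478×11.8) = e^(−5.640) = 0.003551; e^(−k₂t) = e^(−0.6679) = 0.5128.
C_D = 0.478×3.89/(0.0566−0.478) × (0.003551−0.5128) = (-4.412)×(-0.5092) = 2.247 kmol/m³.
Y_D = C_D/C_{A0} = 2.247/3.89 = 0.578.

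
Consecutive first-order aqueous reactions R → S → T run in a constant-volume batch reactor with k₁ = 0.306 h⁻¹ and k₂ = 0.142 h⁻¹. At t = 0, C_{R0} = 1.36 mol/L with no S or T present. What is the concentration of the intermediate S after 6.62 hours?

Solving the coupled first-order balances gives C_S(t) = [k₁/(k₂−k₁)]·C_{R0}·(e^(−k₁t) − e^(−k₂t)).
e^(−k₁t) = e^(−0.306×6.62) = e^(−2.026) = 0.1319; e^(−k₂t) = e^(−0.9400) = 0.3906.
C_S = 0.306×1.36/(0.142−0.306) × (0.1319−0.3906) = (-2.538)×(-0.2587) = 0.6565 mol/L.

0.657 mol/L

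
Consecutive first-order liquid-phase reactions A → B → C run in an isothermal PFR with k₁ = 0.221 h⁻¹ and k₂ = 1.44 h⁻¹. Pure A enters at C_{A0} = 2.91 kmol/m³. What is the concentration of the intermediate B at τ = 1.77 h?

0.316 kmol/m³

The intermediate concentration in a first-order A→B→C sequence is C_B = k₁C_{A0}(e^(−k₁τ) − e^(−k₂τ))/(k₂−k₁).
e^(−k₁τ) = e^(−0.221×1.77) = e^(−0.3912) = 0.6763; e^(−k₂τ) = e^(−2.549) = 0.07818.
C_B = 0.221×2.91/(1.44−0.221) × (0.6763−0.07818) = 0.5276×0.5981 = 0.3155 kmol/m³.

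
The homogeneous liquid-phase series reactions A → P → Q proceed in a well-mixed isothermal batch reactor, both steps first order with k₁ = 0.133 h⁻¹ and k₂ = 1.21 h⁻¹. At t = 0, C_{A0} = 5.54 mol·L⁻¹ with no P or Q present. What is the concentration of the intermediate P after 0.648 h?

0.315 mol·L⁻¹

Solving the coupled first-order balances gives C_P(t) = [k₁/(k₂−k₁)]·C_{A0}·(e^(−k₁t) − e^(−k₂t)).
e^(−k₁t) = e^(−0.133×0.648) = e^(−0.08618) = 0.9174; e^(−k₂t) = e^(−0.7841) = 0.4565.
C_P = 0.133×5.54/(1.21−0.133) × (0.9174−0.4565) = 0.6841×0.4609 = 0.3153 mol·L⁻¹.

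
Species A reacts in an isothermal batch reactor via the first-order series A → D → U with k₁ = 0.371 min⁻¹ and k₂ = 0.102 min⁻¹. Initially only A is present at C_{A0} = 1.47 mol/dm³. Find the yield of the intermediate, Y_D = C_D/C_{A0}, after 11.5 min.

The intermediate concentration in a first-order A→B→C sequence is C_D = k₁C_{A0}(e^(−k₁t) − e^(−k₂t))/(k₂−k₁).
e^(−k₁t) = e^(−0.371×11.5) = e^(−4.266) = 0.01403; e^(−k₂t) = e^(−1.173) = 0.3094.
C_D = 0.371×1.47/(0.102−0.371) × (0.01403−0.3094) = (-2.027)×(-0.2954) = 0.5989 mol/dm³.
Y_D = C_D/C_{A0} = 0.5989/1.47 = 0.407.

0.407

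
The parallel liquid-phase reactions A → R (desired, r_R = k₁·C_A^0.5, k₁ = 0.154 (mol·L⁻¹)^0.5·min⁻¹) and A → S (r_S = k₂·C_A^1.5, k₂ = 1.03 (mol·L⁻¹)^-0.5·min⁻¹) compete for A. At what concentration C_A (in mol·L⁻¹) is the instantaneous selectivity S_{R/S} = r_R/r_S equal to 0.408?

S_{R/S} = (k₁/k₂)·C_A⁻¹ ⇒ C_A = (S·k₂/k₁)^(-1).
= (0.408×1.03/0.154)^(-1) = (2.729)^(-1) = 0.366 mol·L⁻¹.

0.366 mol·L⁻¹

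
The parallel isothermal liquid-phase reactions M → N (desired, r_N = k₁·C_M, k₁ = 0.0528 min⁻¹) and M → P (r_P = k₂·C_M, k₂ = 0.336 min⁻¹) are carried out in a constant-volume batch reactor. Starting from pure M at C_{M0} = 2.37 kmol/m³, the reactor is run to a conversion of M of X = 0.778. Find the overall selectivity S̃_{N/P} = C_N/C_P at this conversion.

C_M = C_{M0}(1−X) = 0.5261 kmol/m³.
Both paths are first order in M, so the instantaneous fraction to N is constant: dC_N/d(−C_M) = k₁/(k₁+k₂) = 0.1358.
C_N = 0.1358·(C_{M0}−C_M) = 0.1358×1.844 = 0.250 kmol/m³.
C_P = (C_{M0}−C_M)−C_N = 1.593 kmol/m³; S̃_{N/P} = 0.2504/1.593 = 0.157.

0.157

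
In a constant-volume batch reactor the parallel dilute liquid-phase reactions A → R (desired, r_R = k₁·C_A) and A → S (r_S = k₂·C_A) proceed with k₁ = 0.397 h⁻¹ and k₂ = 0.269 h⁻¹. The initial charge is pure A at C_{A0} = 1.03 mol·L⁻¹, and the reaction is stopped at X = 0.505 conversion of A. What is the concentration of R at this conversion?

0.310 mol·L⁻¹

C_A = C_{A0}(1−X) = 0.5099 mol·L⁻¹.
Both paths are first order in A, so the instantaneous fraction to R is constant: dC_R/d(−C_A) = k₁/(k₁+k₂) = 0.5961.
C_R = 0.5961·(C_{A0}−C_A) = 0.5961×0.5202 = 0.310 mol·L⁻¹.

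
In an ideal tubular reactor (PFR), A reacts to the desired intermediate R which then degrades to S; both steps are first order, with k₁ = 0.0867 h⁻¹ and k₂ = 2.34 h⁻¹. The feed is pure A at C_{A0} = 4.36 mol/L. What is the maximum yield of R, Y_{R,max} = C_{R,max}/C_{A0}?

For a first-order series the maximum intermediate yield is C_{R,max}/C_{A0} = (k₁/k₂)^[k₂/(k₂−k₁)].
= (0.0867/2.34)^(2.34/(2.34−0.0867)) = (0.03705)^(1.038) = 0.03264.

0.0326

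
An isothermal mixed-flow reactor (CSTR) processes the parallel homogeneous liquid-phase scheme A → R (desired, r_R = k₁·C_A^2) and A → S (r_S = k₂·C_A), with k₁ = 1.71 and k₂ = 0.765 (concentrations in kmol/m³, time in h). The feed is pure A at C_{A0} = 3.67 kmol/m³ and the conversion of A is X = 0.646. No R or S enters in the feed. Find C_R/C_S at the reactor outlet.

Exit C_A = C_{A0}(1−X) = 3.67×0.354 = 1.299 kmol/m³.
In a CSTR the entire volume is at exit conditions, so r_R = 1.71×1.299^2 = 2.886 and r_S = 0.765×1.299 = 0.9939.
Overall selectivity = C_R/C_S = r_Rτ/(r_Sτ) = r_R/r_S = 2.90.

2.90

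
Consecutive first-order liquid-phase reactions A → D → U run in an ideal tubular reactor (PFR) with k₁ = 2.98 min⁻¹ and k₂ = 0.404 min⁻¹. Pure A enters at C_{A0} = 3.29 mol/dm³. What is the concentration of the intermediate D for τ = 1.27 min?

2.19 mol/dm³

Solving the coupled first-order balances gives C_D(τ) = [k₁/(k₂−k₁)]·C_{A0}·(e^(−k₁τ) − e^(−k₂τ)).
e^(−k₁τ) = e^(−2.98×1.27) = e^(−3.785) = 0.02272; e^(−k₂τ) = e^(−0.5131) = 0.5986.
C_D = 2.98×3.29/(0.404−2.98) × (0.02272−0.5986) = (-3.806)×(-0.5759) = 2.192 mol/dm³.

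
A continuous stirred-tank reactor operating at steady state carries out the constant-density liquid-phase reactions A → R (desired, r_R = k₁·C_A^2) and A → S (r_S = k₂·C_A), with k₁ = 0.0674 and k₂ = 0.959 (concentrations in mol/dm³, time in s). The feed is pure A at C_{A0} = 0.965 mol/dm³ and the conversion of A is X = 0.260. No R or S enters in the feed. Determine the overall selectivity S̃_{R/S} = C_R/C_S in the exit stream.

0.0502

Exit C_A = C_{A0}(1−X) = 0.965×0.740 = 0.7141 mol/dm³.
In a CSTR the entire volume is at exit conditions, so r_R = 0.0674×0.7141^2 = 0.03437 and r_S = 0.959×0.7141 = 0.6848.
Overall selectivity = C_R/C_S = r_Rτ/(r_Sτ) = r_R/r_S = 0.0502.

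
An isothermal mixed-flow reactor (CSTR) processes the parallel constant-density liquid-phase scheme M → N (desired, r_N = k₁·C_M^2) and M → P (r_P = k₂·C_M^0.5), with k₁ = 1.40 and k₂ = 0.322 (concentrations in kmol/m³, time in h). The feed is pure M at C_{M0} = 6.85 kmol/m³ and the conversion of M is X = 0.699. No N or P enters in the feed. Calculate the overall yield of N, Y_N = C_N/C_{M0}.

0.649

Exit C_M = C_{M0}(1−X) = 6.85×0.301 = 2.062 kmol/m³.
Rates in a CSTR are evaluated at the outlet concentration: r_N = 1.40×2.062^2 = 5.952, r_P = 0.322×2.062^0.5 = 0.4624.
Fraction of consumed M going to N: r_N/(r_N+r_P) = 0.9279.
C_N = 0.9279·C_{M0}·X = 0.9279×6.85×0.699 = 4.44 kmol/m³; Y_N = C_N/C_{M0} = 0.649.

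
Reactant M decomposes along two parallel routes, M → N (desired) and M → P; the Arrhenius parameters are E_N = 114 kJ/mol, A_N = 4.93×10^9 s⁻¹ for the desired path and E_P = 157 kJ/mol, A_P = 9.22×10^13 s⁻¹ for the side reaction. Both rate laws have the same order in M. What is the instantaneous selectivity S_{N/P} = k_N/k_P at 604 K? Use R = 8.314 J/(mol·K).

0.280

Since both paths have the same order in M, the concentration cancels and S_{N/P} = k_N/k_P = (A_N/A_P)·exp[(E_P−E_N)/(RT)].
(E_P−E_N)/(RT) = (157−114)×10³/(8.314×604) = 43000/5022 = 8.563.
k_N/k_P = (4.93×10^9/9.22×10^13)·exp(8.563) = 5.347×10^-5 × 5234 = 0.280.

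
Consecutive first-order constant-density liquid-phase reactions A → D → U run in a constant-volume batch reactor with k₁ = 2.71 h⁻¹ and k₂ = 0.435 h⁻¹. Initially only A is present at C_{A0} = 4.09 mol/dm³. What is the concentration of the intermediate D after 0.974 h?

2.84 mol/dm³

For first-order series with pure A initially, C_D(t) = k₁C_{A0}/(k₂−k₁)·(e^(−k₁t) − e^(−k₂t)).
e^(−k₁t) = e^(−2.71×0.974) = e^(−2.640) = 0.07139; e^(−k₂t) = e^(−0.4237) = 0.6546.
C_D = 2.71×4.09/(0.435−2.71) × (0.07139−0.6546) = (-4.872)×(-0.5832) = 2.842 mol/dm³.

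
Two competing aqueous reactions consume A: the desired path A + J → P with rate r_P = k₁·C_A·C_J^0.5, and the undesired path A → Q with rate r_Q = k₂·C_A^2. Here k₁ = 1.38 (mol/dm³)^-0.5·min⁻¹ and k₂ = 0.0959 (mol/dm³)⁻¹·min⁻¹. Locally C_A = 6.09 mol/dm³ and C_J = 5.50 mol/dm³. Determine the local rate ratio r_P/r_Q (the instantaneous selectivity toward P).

5.54

S_{P/Q} = r_P/r_Q = (k₁·C_A·C_J^0.5)/(k₂·C_A^2) = (k₁/k₂)·C_A⁻¹·C_J^0.5.
= (1.38×6.090×5.500^0.5) / (0.0959×6.090^2) = 19.71/3.557 = 5.54.
The undesired path is higher order in A, so low C_A (CSTR or dilute feed) favours P.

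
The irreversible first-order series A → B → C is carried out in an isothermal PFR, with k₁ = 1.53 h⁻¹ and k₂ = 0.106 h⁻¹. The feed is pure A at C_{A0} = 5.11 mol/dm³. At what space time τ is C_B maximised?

For first-order series the maximum of C_B occurs at τ_opt = ln(k₂/k₁)/(k₂−k₁).
= ln(0.106/1.53)/(0.106−1.53) = ln(0.06928)/-1.424 = -2.670/-1.424 = 1.87 h.

1.87 h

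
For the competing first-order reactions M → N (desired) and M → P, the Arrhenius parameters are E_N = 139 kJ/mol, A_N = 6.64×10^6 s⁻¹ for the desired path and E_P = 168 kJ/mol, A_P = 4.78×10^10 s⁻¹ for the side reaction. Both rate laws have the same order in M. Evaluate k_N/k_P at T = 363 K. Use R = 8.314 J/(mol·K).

With equal orders, S_{N/P} = k_N/k_P = (A_N/A_P)·exp[(E_P−E_N)/(RT)].
(E_P−E_N)/(RT) = (168−139)×10³/(8.314×363) = 29000/3018 = 9.609.
k_N/k_P = (6.64×10^6/4.78×10^10)·exp(9.609) = 1.389×10^-4 × 14899 = 2.07.

2.07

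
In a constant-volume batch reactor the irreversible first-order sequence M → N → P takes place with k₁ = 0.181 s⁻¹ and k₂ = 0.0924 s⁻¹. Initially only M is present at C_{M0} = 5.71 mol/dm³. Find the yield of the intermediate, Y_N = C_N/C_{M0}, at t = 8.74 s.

For first-order series with pure M initially, C_N(t) = k₁C_{M0}/(k₂−k₁)·(e^(−k₁t) − e^(−k₂t)).
e^(−k₁t) = e^(−0.181×8.74) = e^(−1.582) = 0.2056; e^(−k₂t) = e^(−0.8076) = 0.4459.
C_N = 0.181×5.71/(0.0924−0.181) × (0.2056−0.4459) = (-11.66)×(-0.2404) = 2.804 mol/dm³.
Y_N = C_N/C_{M0} = 2.804/5.71 = 0.491.

0.491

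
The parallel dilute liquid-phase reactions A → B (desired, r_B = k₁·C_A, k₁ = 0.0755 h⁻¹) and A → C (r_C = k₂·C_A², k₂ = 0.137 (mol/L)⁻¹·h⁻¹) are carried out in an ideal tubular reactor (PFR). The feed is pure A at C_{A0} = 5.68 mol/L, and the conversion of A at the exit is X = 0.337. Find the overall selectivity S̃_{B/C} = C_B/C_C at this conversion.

C_A = C_{A0}(1−X) = 3.766 mol/L.
Along a PFR/batch, dC_B/dC_A = −r_B/(r_B+r_C) = −k₁/(k₁+k₂·C_A).
Integrating from C_{A0} to C_A: C_B = (0.0755/0.137)·ln[(0.0755+0.137·5.68)/(0.0755+0.137·3.77)] = 0.5511·ln(0.8537/0.5914) = 0.2023 mol/L.
C_C = (C_{A0}−C_A)−C_B = 1.712 mol/L; S̃_{B/C} = 0.2023/1.712 = 0.118.

0.118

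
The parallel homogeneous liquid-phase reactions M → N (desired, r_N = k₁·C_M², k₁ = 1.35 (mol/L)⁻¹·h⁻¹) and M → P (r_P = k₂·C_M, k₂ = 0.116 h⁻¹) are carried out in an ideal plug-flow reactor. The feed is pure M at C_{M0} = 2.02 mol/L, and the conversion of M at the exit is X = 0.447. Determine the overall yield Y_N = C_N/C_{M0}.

0.423

C_M = C_{M0}(1−X) = 1.117 mol/L.
Along a PFR/batch, dC_P/dC_M = −r_P/(r_N+r_P) = −k₂/(k₂+k₁·C_M).
Integrating from C_{M0} to C_M: C_P = (0.116/1.35)·ln[(0.116+1.35·2.02)/(0.116+1.35·1.12)] = 0.08593·ln(2.843/1.624) = 0.04811 mol/L.
Then C_N = (C_{M0}−C_M) − C_P = 0.9029 − 0.04811 = 0.8548 mol/L.
Y_N = C_N/C_{M0} = 0.8548/2.02 = 0.423.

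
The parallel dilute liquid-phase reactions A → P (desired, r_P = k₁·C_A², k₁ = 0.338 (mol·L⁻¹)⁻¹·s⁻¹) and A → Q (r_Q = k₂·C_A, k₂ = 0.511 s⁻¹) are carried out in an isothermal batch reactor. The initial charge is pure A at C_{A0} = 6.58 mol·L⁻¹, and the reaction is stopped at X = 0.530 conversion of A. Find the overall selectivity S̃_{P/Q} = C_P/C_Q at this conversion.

C_A = C_{A0}(1−X) = 3.093 mol·L⁻¹.
Along a PFR/batch, dC_Q/dC_A = −r_Q/(r_P+r_Q) = −k₂/(k₂+k₁·C_A).
Integrating from C_{A0} to C_A: C_Q = (0.511/0.338)·ln[(0.511+0.338·6.58)/(0.511+0.338·3.09)] = 1.512·ln(2.735/1.556) = 0.8524 mol·L⁻¹.
Then C_P = (C_{A0}−C_A) − C_Q = 3.487 − 0.8524 = 2.635 mol·L⁻¹.
S̃_{P/Q} = C_P/C_Q = 2.635/0.8524 = 3.09.

3.09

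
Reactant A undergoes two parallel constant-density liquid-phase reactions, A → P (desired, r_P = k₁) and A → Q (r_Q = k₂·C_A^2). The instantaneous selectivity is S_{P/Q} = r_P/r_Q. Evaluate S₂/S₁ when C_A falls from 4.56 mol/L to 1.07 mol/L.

S_{P/Q} = (k₁/k₂)·C_A^-2, so S₂/S₁ = (C_{A,2}/C_{A,1})^-2.
= (1.07/4.56)^(-2) = (0.2346)^(-2) = 18.2.

18.2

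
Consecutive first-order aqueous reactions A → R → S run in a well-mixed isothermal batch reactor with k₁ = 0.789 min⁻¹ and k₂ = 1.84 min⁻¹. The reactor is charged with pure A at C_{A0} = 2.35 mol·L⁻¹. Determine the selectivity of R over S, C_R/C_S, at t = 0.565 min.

For first-order series with pure A initially, C_R(t) = k₁C_{A0}/(k₂−k₁)·(e^(−k₁t) − e^(−k₂t)).
e^(−k₁t) = e^(−0.789×0.565) = e^(−0.4458) = 0.6403; e^(−k₂t) = e^(−1.040) = 0.3536.
C_R = 0.789×2.35/(1.84−0.789) × (0.6403−0.3536) = 1.764×0.2867 = 0.5058 mol·L⁻¹.
C_A = C_{A0}e^(−k₁t) = 1.505 mol·L⁻¹, so C_S = C_{A0}−C_A−C_R = 0.3394 mol·L⁻¹; C_R/C_S = 1.49.

1.49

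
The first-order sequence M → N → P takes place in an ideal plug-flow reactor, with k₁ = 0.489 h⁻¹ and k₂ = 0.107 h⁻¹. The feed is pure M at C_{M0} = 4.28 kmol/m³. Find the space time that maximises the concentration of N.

3.98 h

The intermediate peaks when r₁ = r₂, i.e. k₁e^(−k₁τ) = k₂e^(−k₂τ), giving τ_opt = ln(k₂/k₁)/(k₂−k₁).
= ln(0.107/0.489)/(0.107−0.489) = ln(0.2188)/-0.3820 = -1.520/-0.3820 = 3.98 h.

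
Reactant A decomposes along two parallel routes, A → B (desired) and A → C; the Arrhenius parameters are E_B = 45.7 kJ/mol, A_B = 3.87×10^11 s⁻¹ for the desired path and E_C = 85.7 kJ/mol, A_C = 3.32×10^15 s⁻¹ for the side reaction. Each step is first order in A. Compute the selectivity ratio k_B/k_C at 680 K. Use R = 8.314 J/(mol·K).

0.138

Since both paths have the same order in A, the concentration cancels and S_{B/C} = k_B/k_C = (A_B/A_C)·exp[(E_C−E_B)/(RT)].
(E_C−E_B)/(RT) = (85.7−45.7)×10³/(8.314×680) = 40000/5654 = 7.075.
k_B/k_C = (3.87×10^11/3.32×10^15)·exp(7.075) = 1.166×10^-4 × 1182 = 0.138.
Since E_B < E_C, lowering the temperature improves selectivity toward B.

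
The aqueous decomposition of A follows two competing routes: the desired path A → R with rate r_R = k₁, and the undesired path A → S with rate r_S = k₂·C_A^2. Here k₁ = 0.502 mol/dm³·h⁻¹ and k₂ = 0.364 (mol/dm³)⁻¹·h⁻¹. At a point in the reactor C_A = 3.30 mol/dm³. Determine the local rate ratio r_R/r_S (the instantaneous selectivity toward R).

0.127

S_{R/S} = r_R/r_S = (k₁)/(k₂·C_A^2) = (k₁/k₂)·C_A^-2.
= (0.502) / (0.364×3.300^2) = 0.5020/3.964 = 0.127.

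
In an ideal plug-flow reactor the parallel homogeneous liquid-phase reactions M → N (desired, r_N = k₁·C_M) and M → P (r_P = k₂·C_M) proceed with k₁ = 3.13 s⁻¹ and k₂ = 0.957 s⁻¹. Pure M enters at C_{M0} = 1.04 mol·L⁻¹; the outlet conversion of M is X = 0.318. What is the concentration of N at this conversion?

0.253 mol·L⁻¹

C_M = C_{M0}(1−X) = 0.7093 mol·L⁻¹.
Both paths are first order in M, so the instantaneous fraction to N is constant: dC_N/d(−C_M) = k₁/(k₁+k₂) = 0.7658.
C_N = 0.7658·(C_{M0}−C_M) = 0.7658×0.3307 = 0.253 mol·L⁻¹.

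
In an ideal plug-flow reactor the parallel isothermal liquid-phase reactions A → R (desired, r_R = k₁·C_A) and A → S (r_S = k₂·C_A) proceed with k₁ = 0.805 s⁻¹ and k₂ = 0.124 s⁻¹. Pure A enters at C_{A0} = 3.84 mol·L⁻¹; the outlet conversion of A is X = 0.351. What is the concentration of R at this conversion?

C_A = C_{A0}(1−X) = 2.492 mol·L⁻¹.
Both paths are first order in A, so the instantaneous fraction to R is constant: dC_R/d(−C_A) = k₁/(k₁+k₂) = 0.8665.
C_R = 0.8665·(C_{A0}−C_A) = 0.8665×1.348 = 1.17 mol·L⁻¹.

1.17 mol·L⁻¹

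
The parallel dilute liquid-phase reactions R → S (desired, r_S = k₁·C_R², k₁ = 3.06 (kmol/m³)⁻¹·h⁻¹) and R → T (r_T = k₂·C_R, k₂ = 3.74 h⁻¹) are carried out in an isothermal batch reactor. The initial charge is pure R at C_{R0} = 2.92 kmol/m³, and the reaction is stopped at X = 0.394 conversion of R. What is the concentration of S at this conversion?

0.753 kmol/m³

C_R = C_{R0}(1−X) = 1.770 kmol/m³.
Along a PFR/batch, dC_T/dC_R = −r_T/(r_S+r_T) = −k₂/(k₂+k₁·C_R).
Integrating from C_{R0} to C_R: C_T = (3.74/3.06)·ln[(3.74+3.06·2.92)/(3.74+3.06·1.77)] = 1.222·ln(12.68/9.155) = 0.3977 kmol/m³.
Then C_S = (C_{R0}−C_R) − C_T = 1.150 − 0.3977 = 0.7528 kmol/m³.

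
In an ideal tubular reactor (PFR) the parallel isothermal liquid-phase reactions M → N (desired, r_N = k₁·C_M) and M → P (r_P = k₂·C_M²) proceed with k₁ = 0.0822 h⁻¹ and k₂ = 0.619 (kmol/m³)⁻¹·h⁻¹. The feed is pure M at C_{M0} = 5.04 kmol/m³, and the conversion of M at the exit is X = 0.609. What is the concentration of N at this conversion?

C_M = C_{M0}(1−X) = 1.971 kmol/m³.
Along a PFR/batch, dC_N/dC_M = −r_N/(r_N+r_P) = −k₁/(k₁+k₂·C_M).
Integrating from C_{M0} to C_M: C_N = (0.0822/0.619)·ln[(0.0822+0.619·5.04)/(0.0822+0.619·1.97)] = 0.1328·ln(3.202/1.302) = 0.1195 kmol/m³.

0.119 kmol/m³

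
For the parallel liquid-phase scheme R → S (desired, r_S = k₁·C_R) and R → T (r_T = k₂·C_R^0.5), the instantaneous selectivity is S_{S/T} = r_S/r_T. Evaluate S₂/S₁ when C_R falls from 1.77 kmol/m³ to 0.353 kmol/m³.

0.447

S_{S/T} = (k₁/k₂)·C_R^0.5, so S₂/S₁ = (C_{R,2}/C_{R,1})^0.5.
= (0.353/1.77)^0.5 = (0.1994)^0.5 = 0.447.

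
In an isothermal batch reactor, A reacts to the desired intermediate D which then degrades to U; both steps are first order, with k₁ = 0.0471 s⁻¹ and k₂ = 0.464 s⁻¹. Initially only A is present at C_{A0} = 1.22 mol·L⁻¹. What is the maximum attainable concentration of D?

At the optimum, C_{D,max}/C_{A0} = (k₁/k₂)^[k₂/(k₂−k₁)].
= (0.0471/0.464)^(0.464/(0.464−0.0471)) = (0.1015)^(1.113) = 0.07839.
C_{D,max} = 0.07839×1.22 = 0.0956 mol·L⁻¹.

0.0956 mol·L⁻¹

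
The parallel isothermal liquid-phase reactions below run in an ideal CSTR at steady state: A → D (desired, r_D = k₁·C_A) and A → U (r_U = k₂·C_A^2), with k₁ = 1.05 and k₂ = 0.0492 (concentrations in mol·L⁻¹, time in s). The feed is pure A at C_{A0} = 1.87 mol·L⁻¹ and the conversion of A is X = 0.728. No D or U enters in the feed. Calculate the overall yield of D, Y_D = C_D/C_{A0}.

Exit C_A = C_{A0}(1−X) = 1.87×0.272 = 0.5086 mol·L⁻¹.
In a CSTR the entire volume is at exit conditions, so r_D = 1.05×0.5086 = 0.5341 and r_U = 0.0492×0.5086^2 = 0.01273.
Fraction of consumed A going to D: r_D/(r_D+r_U) = 0.9767.
C_D = 0.9767·C_{A0}·X = 0.9767×1.87×0.728 = 1.33 mol·L⁻¹; Y_D = C_D/C_{A0} = 0.711.

0.711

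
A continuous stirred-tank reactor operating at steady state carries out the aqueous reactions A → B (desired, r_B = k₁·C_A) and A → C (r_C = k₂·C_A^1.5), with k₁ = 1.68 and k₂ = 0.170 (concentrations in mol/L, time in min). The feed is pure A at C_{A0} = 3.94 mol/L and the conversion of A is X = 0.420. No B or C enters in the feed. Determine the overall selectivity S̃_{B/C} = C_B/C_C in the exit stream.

6.54

Exit C_A = C_{A0}(1−X) = 3.94×0.580 = 2.285 mol/L.
In a CSTR the entire volume is at exit conditions, so r_B = 1.68×2.285 = 3.839 and r_C = 0.170×2.285^1.5 = 0.5873.
Overall selectivity = C_B/C_C = r_Bτ/(r_Cτ) = r_B/r_C = 6.54.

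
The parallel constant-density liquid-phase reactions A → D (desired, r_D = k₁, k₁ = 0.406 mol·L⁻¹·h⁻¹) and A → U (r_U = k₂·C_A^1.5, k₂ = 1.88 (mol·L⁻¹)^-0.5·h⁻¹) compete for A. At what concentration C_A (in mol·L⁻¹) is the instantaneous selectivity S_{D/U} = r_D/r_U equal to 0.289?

S_{D/U} = (k₁/k₂)·C_A^-1.5 ⇒ C_A = (S·k₂/k₁)^(1/(-1.5)).
= (0.289×1.88/0.406)^(-0.6667) = (1.338)^(-0.6667) = 0.823 mol·L⁻¹.

0.823 mol·L⁻¹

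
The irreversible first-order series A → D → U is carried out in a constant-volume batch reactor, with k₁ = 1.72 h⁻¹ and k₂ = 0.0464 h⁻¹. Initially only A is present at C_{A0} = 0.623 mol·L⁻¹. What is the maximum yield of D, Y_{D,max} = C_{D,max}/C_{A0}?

0.905

For a first-order series the maximum intermediate yield is C_{D,max}/C_{A0} = (k₁/k₂)^[k₂/(k₂−k₁)].
= (1.72/0.0464)^(0.0464/(0.0464−1.72)) = (37.07)^(-0.02772) = 0.9047.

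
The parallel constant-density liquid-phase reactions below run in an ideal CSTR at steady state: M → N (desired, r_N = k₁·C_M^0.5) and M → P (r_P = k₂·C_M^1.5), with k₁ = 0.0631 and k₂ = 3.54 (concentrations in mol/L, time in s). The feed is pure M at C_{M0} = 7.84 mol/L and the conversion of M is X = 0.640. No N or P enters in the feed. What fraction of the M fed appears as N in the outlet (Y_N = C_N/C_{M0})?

0.00402

Exit C_M = C_{M0}(1−X) = 7.84×0.360 = 2.822 mol/L.
Rates in a CSTR are evaluated at the outlet concentration: r_N = 0.0631×2.822^0.5 = 0.1060, r_P = 3.54×2.822^1.5 = 16.79.
Fraction of consumed M going to N: r_N/(r_N+r_P) = 0.006276.
C_N = 0.006276·C_{M0}·X = 0.006276×7.84×0.640 = 0.0315 mol/L; Y_N = C_N/C_{M0} = 0.00402.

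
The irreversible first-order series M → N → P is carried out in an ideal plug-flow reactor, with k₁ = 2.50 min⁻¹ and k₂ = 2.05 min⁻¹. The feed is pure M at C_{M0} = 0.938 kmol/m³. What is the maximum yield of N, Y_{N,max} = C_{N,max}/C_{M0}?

0.405

Evaluating C_N at τ_opt = ln(k₂/k₁)/(k₂−k₁) gives C_{N,max}/C_{M0} = (k₁/k₂)^[k₂/(k₂−k₁)].
= (2.50/2.05)^(2.05/(2.05−2.50)) = (1.220)^(-4.556) = 0.4049.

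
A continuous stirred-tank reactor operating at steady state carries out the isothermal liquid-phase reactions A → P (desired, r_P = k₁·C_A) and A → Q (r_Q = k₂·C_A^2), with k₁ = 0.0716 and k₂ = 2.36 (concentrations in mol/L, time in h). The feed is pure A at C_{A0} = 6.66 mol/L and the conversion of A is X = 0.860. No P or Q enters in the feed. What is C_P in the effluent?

0.180 mol/L

Exit C_A = C_{A0}(1−X) = 6.66×0.140 = 0.9324 mol/L.
In a CSTR the entire volume is at exit conditions, so r_P = 0.0716×0.9324 = 0.06676 and r_Q = 2.36×0.9324^2 = 2.052.
Fraction of consumed A going to P: r_P/(r_P+r_Q) = 0.03151.
C_P = 0.03151·C_{A0}·X = 0.03151×6.66×0.860 = 0.180 mol/L.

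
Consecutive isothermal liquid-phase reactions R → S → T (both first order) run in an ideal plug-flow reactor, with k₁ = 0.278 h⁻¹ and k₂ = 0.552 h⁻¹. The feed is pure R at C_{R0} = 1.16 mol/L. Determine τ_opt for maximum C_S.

2.50 h

For first-order series the maximum of C_S occurs at τ_opt = ln(k₂/k₁)/(k₂−k₁).
= ln(0.552/0.278)/(0.552−0.278) = ln(1.986)/0.2740 = 0.6859/0.2740 = 2.50 h.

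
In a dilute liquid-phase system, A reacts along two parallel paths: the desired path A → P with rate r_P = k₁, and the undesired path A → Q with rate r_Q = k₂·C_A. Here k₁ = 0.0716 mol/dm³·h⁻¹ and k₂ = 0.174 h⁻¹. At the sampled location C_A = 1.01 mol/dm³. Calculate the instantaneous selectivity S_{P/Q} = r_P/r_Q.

S_{P/Q} = r_P/r_Q = (k₁)/(k₂·C_A) = (k₁/k₂)·C_A⁻¹.
= (0.0716) / (0.174×1.010) = 0.07160/0.1757 = 0.407.
The undesired path is higher order in A, so low C_A (CSTR or dilute feed) favours P.

0.407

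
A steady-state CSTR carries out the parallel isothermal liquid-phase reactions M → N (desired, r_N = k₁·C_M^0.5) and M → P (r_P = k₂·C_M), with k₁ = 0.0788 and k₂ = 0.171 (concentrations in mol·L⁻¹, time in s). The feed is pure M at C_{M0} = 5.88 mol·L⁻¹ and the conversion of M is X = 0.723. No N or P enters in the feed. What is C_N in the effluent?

1.13 mol·L⁻¹

Exit C_M = C_{M0}(1−X) = 5.88×0.277 = 1.629 mol·L⁻¹.
In a CSTR the entire volume is at exit conditions, so r_N = 0.0788×1.629^0.5 = 0.1006 and r_P = 0.171×1.629 = 0.2785.
Fraction of consumed M going to N: r_N/(r_N+r_P) = 0.2653.
C_N = 0.2653·C_{M0}·X = 0.2653×5.88×0.723 = 1.13 mol·L⁻¹.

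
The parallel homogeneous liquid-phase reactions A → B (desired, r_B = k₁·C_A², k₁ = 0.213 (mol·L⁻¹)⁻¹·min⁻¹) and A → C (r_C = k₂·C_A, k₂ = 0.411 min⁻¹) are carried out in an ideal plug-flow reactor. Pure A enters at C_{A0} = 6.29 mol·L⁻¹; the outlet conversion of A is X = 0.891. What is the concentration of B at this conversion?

C_A = C_{A0}(1−X) = 0.6856 mol·L⁻¹.
Along a PFR/batch, dC_C/dC_A = −r_C/(r_B+r_C) = −k₂/(k₂+k₁·C_A).
Integrating from C_{A0} to C_A: C_C = (0.411/0.213)·ln[(0.411+0.213·6.29)/(0.411+0.213·0.686)] = 1.930·ln(1.751/0.5570) = 2.210 mol·L⁻¹.
Then C_B = (C_{A0}−C_A) − C_C = 5.604 − 2.210 = 3.395 mol·L⁻¹.

3.39 mol·L⁻¹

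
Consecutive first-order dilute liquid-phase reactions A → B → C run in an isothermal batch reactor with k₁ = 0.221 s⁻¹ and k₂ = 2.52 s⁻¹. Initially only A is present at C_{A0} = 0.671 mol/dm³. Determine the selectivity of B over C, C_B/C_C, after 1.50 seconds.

0.310

The intermediate concentration in a first-order A→B→C sequence is C_B = k₁C_{A0}(e^(−k₁t) − e^(−k₂t))/(k₂−k₁).
e^(−k₁t) = e^(−0.221×1.50) = e^(−0.3315) = 0.7178; e^(−k₂t) = e^(−3.780) = 0.02282.
C_B = 0.221×0.671/(2.52−0.221) × (0.7178−0.02282) = 0.06450×0.6950 = 0.04483 mol/dm³.
C_A = C_{A0}e^(−k₁t) = 0.4817 mol/dm³, so C_C = C_{A0}−C_A−C_B = 0.1445 mol/dm³; C_B/C_C = 0.310.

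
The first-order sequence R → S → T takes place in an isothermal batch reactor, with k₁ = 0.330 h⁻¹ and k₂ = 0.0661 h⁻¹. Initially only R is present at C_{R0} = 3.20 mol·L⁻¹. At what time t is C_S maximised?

For first-order series the maximum of C_S occurs at t_opt = ln(k₂/k₁)/(k₂−k₁).
= ln(0.0661/0.330)/(0.0661−0.330) = ln(0.2003)/-0.2639 = -1.608/-0.2639 = 6.09 h.

6.09 h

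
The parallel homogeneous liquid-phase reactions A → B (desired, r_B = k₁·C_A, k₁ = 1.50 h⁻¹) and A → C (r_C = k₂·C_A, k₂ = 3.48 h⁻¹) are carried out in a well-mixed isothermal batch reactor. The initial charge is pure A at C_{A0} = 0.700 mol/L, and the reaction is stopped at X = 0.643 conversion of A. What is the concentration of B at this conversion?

0.136 mol/L

C_A = C_{A0}(1−X) = 0.2499 mol/L.
Both paths are first order in A, so the instantaneous fraction to B is constant: dC_B/d(−C_A) = k₁/(k₁+k₂) = 0.3012.
C_B = 0.3012·(C_{A0}−C_A) = 0.3012×0.4501 = 0.136 mol/L.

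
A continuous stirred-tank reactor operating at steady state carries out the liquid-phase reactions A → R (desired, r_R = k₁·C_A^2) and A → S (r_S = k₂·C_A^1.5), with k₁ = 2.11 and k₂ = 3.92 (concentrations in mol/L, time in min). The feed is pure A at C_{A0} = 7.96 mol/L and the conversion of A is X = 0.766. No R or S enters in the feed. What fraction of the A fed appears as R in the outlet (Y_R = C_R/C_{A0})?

Exit C_A = C_{A0}(1−X) = 7.96×0.234 = 1.863 mol/L.
In a CSTR the entire volume is at exit conditions, so r_R = 2.11×1.863^2 = 7.320 and r_S = 3.92×1.863^1.5 = 9.965.
Fraction of consumed A going to R: r_R/(r_R+r_S) = 0.4235.
C_R = 0.4235·C_{A0}·X = 0.4235×7.96×0.766 = 2.58 mol/L; Y_R = C_R/C_{A0} = 0.324.

0.324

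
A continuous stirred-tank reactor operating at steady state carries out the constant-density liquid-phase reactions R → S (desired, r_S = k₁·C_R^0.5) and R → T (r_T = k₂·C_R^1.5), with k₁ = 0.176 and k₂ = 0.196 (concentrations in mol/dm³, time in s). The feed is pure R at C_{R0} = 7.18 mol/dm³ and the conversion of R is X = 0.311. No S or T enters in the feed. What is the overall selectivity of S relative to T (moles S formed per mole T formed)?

0.182

Exit C_R = C_{R0}(1−X) = 7.18×0.689 = 4.947 mol/dm³.
Rates in a CSTR are evaluated at the outlet concentration: r_S = 0.176×4.947^0.5 = 0.3915, r_T = 0.196×4.947^1.5 = 2.157.
Overall selectivity = C_S/C_T = r_Sτ/(r_Tτ) = r_S/r_T = 0.182.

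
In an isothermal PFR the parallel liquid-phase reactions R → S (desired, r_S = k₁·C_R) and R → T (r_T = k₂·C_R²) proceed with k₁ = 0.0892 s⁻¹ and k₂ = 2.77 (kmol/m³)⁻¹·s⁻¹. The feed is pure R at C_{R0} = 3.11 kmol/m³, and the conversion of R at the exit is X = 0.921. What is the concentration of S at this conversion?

0.0781 kmol/m³

C_R = C_{R0}(1−X) = 0.2457 kmol/m³.
Along a PFR/batch, dC_S/dC_R = −r_S/(r_S+r_T) = −k₁/(k₁+k₂·C_R).
Integrating from C_{R0} to C_R: C_S = (0.0892/2.77)·ln[(0.0892+2.77·3.11)/(0.0892+2.77·0.246)] = 0.03220·ln(8.704/0.7698) = 0.07810 kmol/m³.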